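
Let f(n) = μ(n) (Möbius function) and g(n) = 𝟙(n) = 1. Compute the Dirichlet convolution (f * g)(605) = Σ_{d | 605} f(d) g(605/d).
(μ * 𝟙)(605) = 0

Divisors of 605: [1, 5, 11, 55, 121, 605]. For each d | 605:
  d = 1: μ(1) · 𝟙(605/1) = 1 · 1 = 1
  d = 5: μ(5) · 𝟙(605/5) = -1 · 1 = -1
  d = 11: μ(11) · 𝟙(605/11) = -1 · 1 = -1
  d = 55: μ(55) · 𝟙(605/55) = 1 · 1 = 1
  d = 121: μ(121) · 𝟙(605/121) = 0 · 1 = 0
  d = 605: μ(605) · 𝟙(605/605) = 0 · 1 = 0
Summing: (μ * 𝟙)(605) = 1 + -1 + -1 + 1 + 0 + 0 = 0.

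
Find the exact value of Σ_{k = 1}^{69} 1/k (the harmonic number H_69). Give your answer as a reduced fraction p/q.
H_69 = 42409610330030873613929048033/8801320137209899102584580800

Direct summation: H_69 = 1 + 1/2 + ... + 1/69. The least common denominator is lcm(1, ..., 69) = 79211881234889091923261227200; over this denominator the numerator is 79211881234889091923261227200 + 39605940617444545961630613600 + 26403960411629697307753742400 + 19802970308722272980815306800 + 15842376246977818384652245440 + 13201980205814848653876871200 + 11315983033555584560465889600 + 9901485154361136490407653400 + 8801320137209899102584580800 + 7921188123488909192326122720 + 7201080112262644720296475200 + 6600990102907424326938435600 + 6093221633453007071020094400 + 5657991516777792280232944800 + 5280792082325939461550748480 + 4950742577180568245203826700 + 4659522425581711289603601600 + 4400660068604949551292290400 + 4169046380783636417013748800 + 3960594061744454596163061360 + 3771994344518528186821963200 + 3600540056131322360148237600 + 3443994836299525735793966400 + 3300495051453712163469217800 + 3168475249395563676930449088 + 3046610816726503535510047200 + 2933773379069966367528193600 + 2828995758388896140116472400 + 2731444180513416962871076800 + 2640396041162969730775374240 + 2555221975319002965266491200 + 2475371288590284122601913350 + 2400360037420881573432158400 + 2329761212790855644801800800 + 2263196606711116912093177920 + 2200330034302474775646145200 + 2140861654997002484412465600 + 2084523190391818208506874400 + 2031073877817669023673364800 + 1980297030872227298081530680 + 1931997103289977851786859200 + 1885997172259264093410981600 + 1842136772904397486587470400 + 1800270028065661180074118800 + 1760264027441979820516916160 + 1721997418149762867896983200 + 1685359175210406211133217600 + 1650247525726856081734608900 + 1616569004793654937209412800 + 1584237624697781838465224544 + 1553174141860570429867867200 + 1523305408363251767755023600 + 1494563796884699847608702400 + 1466886689534983183764096800 + 1440216022452528944059295040 + 1414497879194448070058236200 + 1389682126927878805671249600 + 1365722090256708481435538400 + 1342574258218459185140020800 + 1320198020581484865387687120 + 1298555430080149047922315200 + 1277610987659501482633245600 + 1257331448172842728940654400 + 1237685644295142061300956675 + 1218644326690601414204018880 + 1200180018710440786716079200 + 1182266884102822267511361600 + 1164880606395427822400900400 + 1147998278766508578597988800 = 381686492970277862525361432297, so H_69 = 381686492970277862525361432297/79211881234889091923261227200; reducing by gcd(381686492970277862525361432297, 79211881234889091923261227200) = 9 gives 42409610330030873613929048033/8801320137209899102584580800 ≈ 4.81855. (The PNT-adjacent estimate ln(69) + γ ≈ 4.81132 matches within O(1/n).)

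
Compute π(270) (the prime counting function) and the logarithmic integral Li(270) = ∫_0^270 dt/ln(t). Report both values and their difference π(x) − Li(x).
π(270) = 57;  Li(270) ≈ 63.03;  π(x) − Li(x) ≈ -6.03.

Direct count of primes ≤ 270 gives π(270) = 57. Numerical evaluation of the logarithmic integral gives Li(270) ≈ 63.03. The difference π(x) − Li(x) ≈ -6.03 is typically negative for small/moderate x (Li(x) overestimates), though Littlewood's theorem shows this sign changes infinitely often.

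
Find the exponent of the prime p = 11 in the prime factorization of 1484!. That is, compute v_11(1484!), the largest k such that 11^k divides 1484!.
v_11(1484!) = 147

Legendre's formula: v_p(n!) = Σ_{k ≥ 1} ⌊n / p^k⌋. For p = 11, n = 1484, the terms are:
  ⌊1484/11^1⌋ = ⌊1484/11⌋ = 134
  ⌊1484/11^2⌋ = ⌊1484/121⌋ = 12
  ⌊1484/11^3⌋ = ⌊1484/1331⌋ = 1
(the next term ⌊1484/11^4⌋ = 0, terminating the sum). Summing: v_11(1484!) = 134 + 12 + 1 = 147.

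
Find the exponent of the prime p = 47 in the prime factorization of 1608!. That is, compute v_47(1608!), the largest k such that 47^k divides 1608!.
v_47(1608!) = 34

Legendre's formula: v_p(n!) = Σ_{k ≥ 1} ⌊n / p^k⌋. For p = 47, n = 1608, the terms are:
  ⌊1608/47^1⌋ = ⌊1608/47⌋ = 34
(the next term ⌊1608/47^2⌋ = 0, terminating the sum). Summing: v_47(1608!) = 34 = 34.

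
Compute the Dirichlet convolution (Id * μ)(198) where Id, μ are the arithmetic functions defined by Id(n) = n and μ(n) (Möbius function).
(Id * μ)(198) = 60

Divisors of 198: [1, 2, 3, 6, 9, 11, 18, 22, 33, 66, 99, 198]. For each d | 198:
  d = 1: Id(1) · μ(198/1) = 1 · 0 = 0
  d = 2: Id(2) · μ(198/2) = 2 · 0 = 0
  d = 3: Id(3) · μ(198/3) = 3 · -1 = -3
  d = 6: Id(6) · μ(198/6) = 6 · 1 = 6
  d = 9: Id(9) · μ(198/9) = 9 · 1 = 9
  d = 11: Id(11) · μ(198/11) = 11 · 0 = 0
  d = 18: Id(18) · μ(198/18) = 18 · -1 = -18
  d = 22: Id(22) · μ(198/22) = 22 · 0 = 0
  d = 33: Id(33) · μ(198/33) = 33 · 1 = 33
  d = 66: Id(66) · μ(198/66) = 66 · -1 = -66
  d = 99: Id(99) · μ(198/99) = 99 · -1 = -99
  d = 198: Id(198) · μ(198/198) = 198 · 1 = 198
Summing: (Id * μ)(198) = 0 + 0 + -3 + 6 + 9 + 0 + -18 + 0 + 33 + -66 + -99 + 198 = 60.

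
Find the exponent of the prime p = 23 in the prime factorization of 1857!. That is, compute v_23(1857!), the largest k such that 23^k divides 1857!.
v_23(1857!) = 83

Legendre's formula: v_p(n!) = Σ_{k ≥ 1} ⌊n / p^k⌋. For p = 23, n = 1857, the terms are:
  ⌊1857/23^1⌋ = ⌊1857/23⌋ = 80
  ⌊1857/23^2⌋ = ⌊1857/529⌋ = 3
(the next term ⌊1857/23^3⌋ = 0, terminating the sum). Summing: v_23(1857!) = 80 + 3 = 83.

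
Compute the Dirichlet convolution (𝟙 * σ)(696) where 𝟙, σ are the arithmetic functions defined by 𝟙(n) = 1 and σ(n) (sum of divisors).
(𝟙 * σ)(696) = 4030

Divisors of 696: [1, 2, 3, 4, 6, 8, 12, 24, 29, 58, 87, 116, 174, 232, 348, 696]. For each d | 696:
  d = 1: 𝟙(1) · σ(696/1) = 1 · 1800 = 1800
  d = 2: 𝟙(2) · σ(696/2) = 1 · 840 = 840
  d = 3: 𝟙(3) · σ(696/3) = 1 · 450 = 450
  d = 4: 𝟙(4) · σ(696/4) = 1 · 360 = 360
  d = 6: 𝟙(6) · σ(696/6) = 1 · 210 = 210
  d = 8: 𝟙(8) · σ(696/8) = 1 · 120 = 120
  d = 12: 𝟙(12) · σ(696/12) = 1 · 90 = 90
  d = 24: 𝟙(24) · σ(696/24) = 1 · 30 = 30
  d = 29: 𝟙(29) · σ(696/29) = 1 · 60 = 60
  d = 58: 𝟙(58) · σ(696/58) = 1 · 28 = 28
  d = 87: 𝟙(87) · σ(696/87) = 1 · 15 = 15
  d = 116: 𝟙(116) · σ(696/116) = 1 · 12 = 12
  d = 174: 𝟙(174) · σ(696/174) = 1 · 7 = 7
  d = 232: 𝟙(232) · σ(696/232) = 1 · 4 = 4
  d = 348: 𝟙(348) · σ(696/348) = 1 · 3 = 3
  d = 696: 𝟙(696) · σ(696/696) = 1 · 1 = 1
Summing: (𝟙 * σ)(696) = 1800 + 840 + 450 + 360 + 210 + 120 + 90 + 30 + 60 + 28 + 15 + 12 + 7 + 4 + 3 + 1 = 4030.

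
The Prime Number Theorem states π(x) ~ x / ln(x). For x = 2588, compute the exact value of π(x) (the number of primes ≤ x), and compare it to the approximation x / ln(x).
π(2588) = 376;  x/ln(x) ≈ 329.32;  relative error ≈ 12.42%.

Directly count primes up to 2588: π(2588) = 376. The PNT approximation gives 2588/ln(2588) ≈ 2588/7.85864 ≈ 329.32. Relative error (π(x) − x/ln(x)) / π(x) ≈ 12.42%; the approximation is known to undercount slightly (Li(x) is a better estimate).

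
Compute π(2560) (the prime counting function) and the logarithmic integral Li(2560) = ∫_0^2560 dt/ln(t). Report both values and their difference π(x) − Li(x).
π(2560) = 375;  Li(2560) ≈ 387.27;  π(x) − Li(x) ≈ -12.27.

Direct count of primes ≤ 2560 gives π(2560) = 375. Numerical evaluation of the logarithmic integral gives Li(2560) ≈ 387.27. The difference π(x) − Li(x) ≈ -12.27 is typically negative for small/moderate x (Li(x) overestimates), though Littlewood's theorem shows this sign changes infinitely often.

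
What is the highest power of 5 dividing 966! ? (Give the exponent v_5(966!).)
v_5(966!) = 239

Legendre's formula: v_p(n!) = Σ_{k ≥ 1} ⌊n / p^k⌋. For p = 5, n = 966, the terms are:
  ⌊966/5^1⌋ = ⌊966/5⌋ = 193
  ⌊966/5^2⌋ = ⌊966/25⌋ = 38
  ⌊966/5^3⌋ = ⌊966/125⌋ = 7
  ⌊966/5^4⌋ = ⌊966/625⌋ = 1
(the next term ⌊966/5^5⌋ = 0, terminating the sum). Summing: v_5(966!) = 193 + 38 + 7 + 1 = 239.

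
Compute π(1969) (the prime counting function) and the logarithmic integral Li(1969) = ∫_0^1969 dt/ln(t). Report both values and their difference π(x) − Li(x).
π(1969) = 297;  Li(1969) ≈ 310.73;  π(x) − Li(x) ≈ -13.73.

Direct count of primes ≤ 1969 gives π(1969) = 297. Numerical evaluation of the logarithmic integral gives Li(1969) ≈ 310.73. The difference π(x) − Li(x) ≈ -13.73 is typically negative for small/moderate x (Li(x) overestimates), though Littlewood's theorem shows this sign changes infinitely often.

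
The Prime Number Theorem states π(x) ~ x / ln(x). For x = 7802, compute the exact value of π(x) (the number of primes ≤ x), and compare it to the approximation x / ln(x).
π(7802) = 987;  x/ln(x) ≈ 870.55;  relative error ≈ 11.80%.

Directly count primes up to 7802: π(7802) = 987. The PNT approximation gives 7802/ln(7802) ≈ 7802/8.96214 ≈ 870.55. Relative error (π(x) − x/ln(x)) / π(x) ≈ 11.80%; the approximation is known to undercount slightly (Li(x) is a better estimate).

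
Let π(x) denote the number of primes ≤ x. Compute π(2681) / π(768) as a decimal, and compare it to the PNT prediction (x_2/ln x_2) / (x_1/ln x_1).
π(2681)/π(768) = 388/135 ≈ 2.8741;  PNT prediction ≈ 2.9380.

π(768) = 135 and π(2681) = 388, so π(2681)/π(768) ≈ 2.8741. The PNT-predicted ratio is (2681/ln(2681)) / (768/ln(768)) ≈ 2.9380. The two agree to within a few percent, as expected.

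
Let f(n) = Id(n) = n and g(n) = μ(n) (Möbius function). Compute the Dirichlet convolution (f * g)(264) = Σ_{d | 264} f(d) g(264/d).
(Id * μ)(264) = 80

Divisors of 264: [1, 2, 3, 4, 6, 8, 11, 12, 22, 24, 33, 44, 66, 88, 132, 264]. For each d | 264:
  d = 1: Id(1) · μ(264/1) = 1 · 0 = 0
  d = 2: Id(2) · μ(264/2) = 2 · 0 = 0
  d = 3: Id(3) · μ(264/3) = 3 · 0 = 0
  d = 4: Id(4) · μ(264/4) = 4 · -1 = -4
  d = 6: Id(6) · μ(264/6) = 6 · 0 = 0
  d = 8: Id(8) · μ(264/8) = 8 · 1 = 8
  d = 11: Id(11) · μ(264/11) = 11 · 0 = 0
  d = 12: Id(12) · μ(264/12) = 12 · 1 = 12
  d = 22: Id(22) · μ(264/22) = 22 · 0 = 0
  d = 24: Id(24) · μ(264/24) = 24 · -1 = -24
  d = 33: Id(33) · μ(264/33) = 33 · 0 = 0
  d = 44: Id(44) · μ(264/44) = 44 · 1 = 44
  d = 66: Id(66) · μ(264/66) = 66 · 0 = 0
  d = 88: Id(88) · μ(264/88) = 88 · -1 = -88
  d = 132: Id(132) · μ(264/132) = 132 · -1 = -132
  d = 264: Id(264) · μ(264/264) = 264 · 1 = 264
Summing: (Id * μ)(264) = 0 + 0 + 0 + -4 + 0 + 8 + 0 + 12 + 0 + -24 + 0 + 44 + 0 + -88 + -132 + 264 = 80.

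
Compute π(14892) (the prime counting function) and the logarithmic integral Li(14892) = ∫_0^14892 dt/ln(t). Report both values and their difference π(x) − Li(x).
π(14892) = 1745;  Li(14892) ≈ 1765.39;  π(x) − Li(x) ≈ -20.39.

Direct count of primes ≤ 14892 gives π(14892) = 1745. Numerical evaluation of the logarithmic integral gives Li(14892) ≈ 1765.39. The difference π(x) − Li(x) ≈ -20.39 is typically negative for small/moderate x (Li(x) overestimates), though Littlewood's theorem shows this sign changes infinitely often.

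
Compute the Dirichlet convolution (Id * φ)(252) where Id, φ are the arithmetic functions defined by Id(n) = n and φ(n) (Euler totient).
(Id * φ)(252) = 2184

Divisors of 252: [1, 2, 3, 4, 6, 7, 9, 12, 14, 18, 21, 28, 36, 42, 63, 84, 126, 252]. For each d | 252:
  d = 1: Id(1) · φ(252/1) = 1 · 72 = 72
  d = 2: Id(2) · φ(252/2) = 2 · 36 = 72
  d = 3: Id(3) · φ(252/3) = 3 · 24 = 72
  d = 4: Id(4) · φ(252/4) = 4 · 36 = 144
  d = 6: Id(6) · φ(252/6) = 6 · 12 = 72
  d = 7: Id(7) · φ(252/7) = 7 · 12 = 84
  d = 9: Id(9) · φ(252/9) = 9 · 12 = 108
  d = 12: Id(12) · φ(252/12) = 12 · 12 = 144
  d = 14: Id(14) · φ(252/14) = 14 · 6 = 84
  d = 18: Id(18) · φ(252/18) = 18 · 6 = 108
  d = 21: Id(21) · φ(252/21) = 21 · 4 = 84
  d = 28: Id(28) · φ(252/28) = 28 · 6 = 168
  d = 36: Id(36) · φ(252/36) = 36 · 6 = 216
  d = 42: Id(42) · φ(252/42) = 42 · 2 = 84
  d = 63: Id(63) · φ(252/63) = 63 · 2 = 126
  d = 84: Id(84) · φ(252/84) = 84 · 2 = 168
  d = 126: Id(126) · φ(252/126) = 126 · 1 = 126
  d = 252: Id(252) · φ(252/252) = 252 · 1 = 252
Summing: (Id * φ)(252) = 72 + 72 + 72 + 144 + 72 + 84 + 108 + 144 + 84 + 108 + 84 + 168 + 216 + 84 + 126 + 168 + 126 + 252 = 2184.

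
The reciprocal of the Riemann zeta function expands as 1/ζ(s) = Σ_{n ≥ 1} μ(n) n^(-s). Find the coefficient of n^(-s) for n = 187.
μ(187) = 1

Factor n = 187 = 11 · 17. μ(n) = 0 if any exponent ≥ 2 (not squarefree); otherwise μ(n) = (−1)^{ω(n)} where ω(n) is the number of distinct prime factors. Applying: μ(187) = 1.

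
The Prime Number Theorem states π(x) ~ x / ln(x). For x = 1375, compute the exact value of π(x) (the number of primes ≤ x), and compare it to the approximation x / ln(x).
π(1375) = 220;  x/ln(x) ≈ 190.28;  relative error ≈ 13.51%.

Directly count primes up to 1375: π(1375) = 220. The PNT approximation gives 1375/ln(1375) ≈ 1375/7.22621 ≈ 190.28. Relative error (π(x) − x/ln(x)) / π(x) ≈ 13.51%; the approximation is known to undercount slightly (Li(x) is a better estimate).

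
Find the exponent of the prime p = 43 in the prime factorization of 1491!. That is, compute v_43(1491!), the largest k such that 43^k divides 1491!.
v_43(1491!) = 34

Legendre's formula: v_p(n!) = Σ_{k ≥ 1} ⌊n / p^k⌋. For p = 43, n = 1491, the terms are:
  ⌊1491/43^1⌋ = ⌊1491/43⌋ = 34
(the next term ⌊1491/43^2⌋ = 0, terminating the sum). Summing: v_43(1491!) = 34 = 34.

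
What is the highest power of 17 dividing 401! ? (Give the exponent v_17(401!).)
v_17(401!) = 24

Legendre's formula: v_p(n!) = Σ_{k ≥ 1} ⌊n / p^k⌋. For p = 17, n = 401, the terms are:
  ⌊401/17^1⌋ = ⌊401/17⌋ = 23
  ⌊401/17^2⌋ = ⌊401/289⌋ = 1
(the next term ⌊401/17^3⌋ = 0, terminating the sum). Summing: v_17(401!) = 23 + 1 = 24.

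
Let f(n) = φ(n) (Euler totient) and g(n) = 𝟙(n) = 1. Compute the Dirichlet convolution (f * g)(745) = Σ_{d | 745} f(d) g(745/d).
(φ * 𝟙)(745) = 745

Divisors of 745: [1, 5, 149, 745]. For each d | 745:
  d = 1: φ(1) · 𝟙(745/1) = 1 · 1 = 1
  d = 5: φ(5) · 𝟙(745/5) = 4 · 1 = 4
  d = 149: φ(149) · 𝟙(745/149) = 148 · 1 = 148
  d = 745: φ(745) · 𝟙(745/745) = 592 · 1 = 592
Summing: (φ * 𝟙)(745) = 1 + 4 + 148 + 592 = 745.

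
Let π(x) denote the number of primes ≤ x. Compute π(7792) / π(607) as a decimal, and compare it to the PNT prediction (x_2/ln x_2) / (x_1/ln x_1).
π(7792)/π(607) = 986/111 ≈ 8.8829;  PNT prediction ≈ 9.1806.

π(607) = 111 and π(7792) = 986, so π(7792)/π(607) ≈ 8.8829. The PNT-predicted ratio is (7792/ln(7792)) / (607/ln(607)) ≈ 9.1806. The two agree to within a few percent, as expected.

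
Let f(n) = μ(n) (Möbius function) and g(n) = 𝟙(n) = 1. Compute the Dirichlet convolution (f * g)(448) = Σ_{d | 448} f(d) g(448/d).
(μ * 𝟙)(448) = 0

Divisors of 448: [1, 2, 4, 7, 8, 14, 16, 28, 32, 56, 64, 112, 224, 448]. For each d | 448:
  d = 1: μ(1) · 𝟙(448/1) = 1 · 1 = 1
  d = 2: μ(2) · 𝟙(448/2) = -1 · 1 = -1
  d = 4: μ(4) · 𝟙(448/4) = 0 · 1 = 0
  d = 7: μ(7) · 𝟙(448/7) = -1 · 1 = -1
  d = 8: μ(8) · 𝟙(448/8) = 0 · 1 = 0
  d = 14: μ(14) · 𝟙(448/14) = 1 · 1 = 1
  d = 16: μ(16) · 𝟙(448/16) = 0 · 1 = 0
  d = 28: μ(28) · 𝟙(448/28) = 0 · 1 = 0
  d = 32: μ(32) · 𝟙(448/32) = 0 · 1 = 0
  d = 56: μ(56) · 𝟙(448/56) = 0 · 1 = 0
  d = 64: μ(64) · 𝟙(448/64) = 0 · 1 = 0
  d = 112: μ(112) · 𝟙(448/112) = 0 · 1 = 0
  d = 224: μ(224) · 𝟙(448/224) = 0 · 1 = 0
  d = 448: μ(448) · 𝟙(448/448) = 0 · 1 = 0
Summing: (μ * 𝟙)(448) = 1 + -1 + 0 + -1 + 0 + 1 + 0 + 0 + 0 + 0 + 0 + 0 + 0 + 0 = 0.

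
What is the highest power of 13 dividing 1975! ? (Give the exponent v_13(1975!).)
v_13(1975!) = 162

Legendre's formula: v_p(n!) = Σ_{k ≥ 1} ⌊n / p^k⌋. For p = 13, n = 1975, the terms are:
  ⌊1975/13^1⌋ = ⌊1975/13⌋ = 151
  ⌊1975/13^2⌋ = ⌊1975/169⌋ = 11
(the next term ⌊1975/13^3⌋ = 0, terminating the sum). Summing: v_13(1975!) = 151 + 11 = 162.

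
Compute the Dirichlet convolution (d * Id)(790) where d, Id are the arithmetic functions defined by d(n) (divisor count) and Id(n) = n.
(d * Id)(790) = 2268

Divisors of 790: [1, 2, 5, 10, 79, 158, 395, 790]. For each d | 790:
  d = 1: d(1) · Id(790/1) = 1 · 790 = 790
  d = 2: d(2) · Id(790/2) = 2 · 395 = 790
  d = 5: d(5) · Id(790/5) = 2 · 158 = 316
  d = 10: d(10) · Id(790/10) = 4 · 79 = 316
  d = 79: d(79) · Id(790/79) = 2 · 10 = 20
  d = 158: d(158) · Id(790/158) = 4 · 5 = 20
  d = 395: d(395) · Id(790/395) = 4 · 2 = 8
  d = 790: d(790) · Id(790/790) = 8 · 1 = 8
Summing: (d * Id)(790) = 790 + 790 + 316 + 316 + 20 + 20 + 8 + 8 = 2268.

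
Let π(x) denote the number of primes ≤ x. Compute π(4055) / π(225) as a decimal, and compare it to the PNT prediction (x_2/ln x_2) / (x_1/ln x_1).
π(4055)/π(225) = 559/48 ≈ 11.6458;  PNT prediction ≈ 11.7494.

π(225) = 48 and π(4055) = 559, so π(4055)/π(225) ≈ 11.6458. The PNT-predicted ratio is (4055/ln(4055)) / (225/ln(225)) ≈ 11.7494. The two agree to within a few percent, as expected.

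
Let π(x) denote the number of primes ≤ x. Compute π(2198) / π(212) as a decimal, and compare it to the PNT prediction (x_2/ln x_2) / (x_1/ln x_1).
π(2198)/π(212) = 327/47 ≈ 6.9574;  PNT prediction ≈ 7.2170.

π(212) = 47 and π(2198) = 327, so π(2198)/π(212) ≈ 6.9574. The PNT-predicted ratio is (2198/ln(2198)) / (212/ln(212)) ≈ 7.2170. The two agree to within a few percent, as expected.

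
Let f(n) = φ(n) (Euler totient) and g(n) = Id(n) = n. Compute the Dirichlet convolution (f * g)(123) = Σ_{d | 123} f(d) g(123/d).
(φ * Id)(123) = 405

Divisors of 123: [1, 3, 41, 123]. For each d | 123:
  d = 1: φ(1) · Id(123/1) = 1 · 123 = 123
  d = 3: φ(3) · Id(123/3) = 2 · 41 = 82
  d = 41: φ(41) · Id(123/41) = 40 · 3 = 120
  d = 123: φ(123) · Id(123/123) = 80 · 1 = 80
Summing: (φ * Id)(123) = 123 + 82 + 120 + 80 = 405.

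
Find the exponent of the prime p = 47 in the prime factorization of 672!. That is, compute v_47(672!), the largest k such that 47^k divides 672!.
v_47(672!) = 14

Legendre's formula: v_p(n!) = Σ_{k ≥ 1} ⌊n / p^k⌋. For p = 47, n = 672, the terms are:
  ⌊672/47^1⌋ = ⌊672/47⌋ = 14
(the next term ⌊672/47^2⌋ = 0, terminating the sum). Summing: v_47(672!) = 14 = 14.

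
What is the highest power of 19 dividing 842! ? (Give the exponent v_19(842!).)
v_19(842!) = 46

Legendre's formula: v_p(n!) = Σ_{k ≥ 1} ⌊n / p^k⌋. For p = 19, n = 842, the terms are:
  ⌊842/19^1⌋ = ⌊842/19⌋ = 44
  ⌊842/19^2⌋ = ⌊842/361⌋ = 2
(the next term ⌊842/19^3⌋ = 0, terminating the sum). Summing: v_19(842!) = 44 + 2 = 46.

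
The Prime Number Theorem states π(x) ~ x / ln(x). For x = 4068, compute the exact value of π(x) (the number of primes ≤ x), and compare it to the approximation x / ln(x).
π(4068) = 560;  x/ln(x) ≈ 489.48;  relative error ≈ 12.59%.

Directly count primes up to 4068: π(4068) = 560. The PNT approximation gives 4068/ln(4068) ≈ 4068/8.31091 ≈ 489.48. Relative error (π(x) − x/ln(x)) / π(x) ≈ 12.59%; the approximation is known to undercount slightly (Li(x) is a better estimate).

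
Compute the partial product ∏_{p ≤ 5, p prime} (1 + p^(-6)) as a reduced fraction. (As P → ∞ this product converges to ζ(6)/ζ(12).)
∏ = 7414537/7290000

The primes p ≤ 5 are [2, 3, 5]. For each, (1 + 1/p^6) = (p^6 + 1)/p^6. Multiplying these fractions over p ∈ [2, 3, 5] gives 7414537/7290000. (In the limit P → ∞ this tends to ζ(6)/ζ(12).)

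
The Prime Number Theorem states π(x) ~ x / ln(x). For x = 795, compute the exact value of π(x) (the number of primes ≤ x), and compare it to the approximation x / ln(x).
π(795) = 138;  x/ln(x) ≈ 119.04;  relative error ≈ 13.74%.

Directly count primes up to 795: π(795) = 138. The PNT approximation gives 795/ln(795) ≈ 795/6.67834 ≈ 119.04. Relative error (π(x) − x/ln(x)) / π(x) ≈ 13.74%; the approximation is known to undercount slightly (Li(x) is a better estimate).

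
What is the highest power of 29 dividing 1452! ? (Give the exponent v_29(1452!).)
v_29(1452!) = 51

Legendre's formula: v_p(n!) = Σ_{k ≥ 1} ⌊n / p^k⌋. For p = 29, n = 1452, the terms are:
  ⌊1452/29^1⌋ = ⌊1452/29⌋ = 50
  ⌊1452/29^2⌋ = ⌊1452/841⌋ = 1
(the next term ⌊1452/29^3⌋ = 0, terminating the sum). Summing: v_29(1452!) = 50 + 1 = 51.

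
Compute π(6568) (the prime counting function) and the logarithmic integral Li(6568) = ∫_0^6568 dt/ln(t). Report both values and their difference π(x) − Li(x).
π(6568) = 848;  Li(6568) ≈ 865.36;  π(x) − Li(x) ≈ -17.36.

Direct count of primes ≤ 6568 gives π(6568) = 848. Numerical evaluation of the logarithmic integral gives Li(6568) ≈ 865.36. The difference π(x) − Li(x) ≈ -17.36 is typically negative for small/moderate x (Li(x) overestimates), though Littlewood's theorem shows this sign changes infinitely often.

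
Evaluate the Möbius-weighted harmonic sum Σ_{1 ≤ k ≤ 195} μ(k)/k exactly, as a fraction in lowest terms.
Σ μ(k)/k = -43277238338814707352435871087729404219364080007991120795068950289487278357/2094340804123062964635950016266159511607730554966537454865305011530672742866

Values of μ(k) for 1 ≤ k ≤ 195: μ(1) = 1, μ(2) = -1, μ(3) = -1, μ(5) = -1, μ(6) = 1, μ(7) = -1, μ(10) = 1, μ(11) = -1, μ(13) = -1, μ(14) = 1, μ(15) = 1, μ(17) = -1, μ(19) = -1, μ(21) = 1, μ(22) = 1, μ(23) = -1, μ(26) = 1, μ(29) = -1, μ(30) = -1, μ(31) = -1, μ(33) = 1, μ(34) = 1, μ(35) = 1, μ(37) = -1, μ(38) = 1, μ(39) = 1, μ(41) = -1, μ(42) = -1, μ(43) = -1, μ(46) = 1, μ(47) = -1, μ(51) = 1, μ(53) = -1, μ(55) = 1, μ(57) = 1, μ(58) = 1, μ(59) = -1, μ(61) = -1, μ(62) = 1, μ(65) = 1, μ(66) = -1, μ(67) = -1, μ(69) = 1, μ(70) = -1, μ(71) = -1, μ(73) = -1, μ(74) = 1, μ(77) = 1, μ(78) = -1, μ(79) = -1, μ(82) = 1, μ(83) = -1, μ(85) = 1, μ(86) = 1, μ(87) = 1, μ(89) = -1, μ(91) = 1, μ(93) = 1, μ(94) = 1, μ(95) = 1, μ(97) = -1, μ(101) = -1, μ(102) = -1, μ(103) = -1, μ(105) = -1, μ(106) = 1, μ(107) = -1, μ(109) = -1, μ(110) = -1, μ(111) = 1, μ(113) = -1, μ(114) = -1, μ(115) = 1, μ(118) = 1, μ(119) = 1, μ(122) = 1, μ(123) = 1, μ(127) = -1, μ(129) = 1, μ(130) = -1, μ(131) = -1, μ(133) = 1, μ(134) = 1, μ(137) = -1, μ(138) = -1, μ(139) = -1, μ(141) = 1, μ(142) = 1, μ(143) = 1, μ(145) = 1, μ(146) = 1, μ(149) = -1, μ(151) = -1, μ(154) = -1, μ(155) = 1, μ(157) = -1, μ(158) = 1, μ(159) = 1, μ(161) = 1, μ(163) = -1, μ(165) = -1, μ(166) = 1, μ(167) = -1, μ(170) = -1, μ(173) = -1, μ(174) = -1, μ(177) = 1, μ(178) = 1, μ(179) = -1, μ(181) = -1, μ(182) = -1, μ(183) = 1, μ(185) = 1, μ(186) = -1, μ(187) = 1, μ(190) = -1, μ(191) = -1, μ(193) = -1, μ(194) = 1, μ(195) = -1, with μ = 0 on non-squarefree integers. Summing μ(k)/k for k where μ(k) ≠ 0 gives -43277238338814707352435871087729404219364080007991120795068950289487278357/2094340804123062964635950016266159511607730554966537454865305011530672742866 ≈ -0.0207. (PNT ⟺ this sum → 0 as n → ∞.)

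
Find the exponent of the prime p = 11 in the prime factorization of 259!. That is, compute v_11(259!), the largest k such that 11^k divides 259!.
v_11(259!) = 25

Legendre's formula: v_p(n!) = Σ_{k ≥ 1} ⌊n / p^k⌋. For p = 11, n = 259, the terms are:
  ⌊259/11^1⌋ = ⌊259/11⌋ = 23
  ⌊259/11^2⌋ = ⌊259/121⌋ = 2
(the next term ⌊259/11^3⌋ = 0, terminating the sum). Summing: v_11(259!) = 23 + 2 = 25.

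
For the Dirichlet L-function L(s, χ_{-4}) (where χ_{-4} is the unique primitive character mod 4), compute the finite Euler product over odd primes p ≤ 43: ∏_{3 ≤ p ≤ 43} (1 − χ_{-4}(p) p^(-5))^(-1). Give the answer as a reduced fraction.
∏ = 32740559305695385712389870979185370874149053476477367448414215/32866839245274949258617282425703153368289421339680491851218944

The odd primes p ≤ 43 are [3, 5, 7, 11, 13, 17, 19, 23, 29, 31, 37, 41, 43]. For each, χ(p) = 1 if p ≡ 1 mod 4, χ(p) = −1 if p ≡ 3 mod 4. Taking (1 − χ(p)/p^5)^(-1) = p^5/(p^5 − χ(p)): (1 − (-1)/3^5)^(-1) · (1 − (1)/5^5)^(-1) · (1 − (-1)/7^5)^(-1) · (1 − (-1)/11^5)^(-1) · (1 − (1)/13^5)^(-1) · (1 − (1)/17^5)^(-1) · (1 − (-1)/19^5)^(-1) · (1 − (-1)/23^5)^(-1) · (1 − (1)/29^5)^(-1) · (1 − (-1)/31^5)^(-1) · (1 − (1)/37^5)^(-1) · (1 − (1)/41^5)^(-1) · (1 − (-1)/43^5)^(-1) = 32740559305695385712389870979185370874149053476477367448414215/32866839245274949258617282425703153368289421339680491851218944.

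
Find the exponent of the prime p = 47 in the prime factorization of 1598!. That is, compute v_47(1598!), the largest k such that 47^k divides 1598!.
v_47(1598!) = 34

Legendre's formula: v_p(n!) = Σ_{k ≥ 1} ⌊n / p^k⌋. For p = 47, n = 1598, the terms are:
  ⌊1598/47^1⌋ = ⌊1598/47⌋ = 34
(the next term ⌊1598/47^2⌋ = 0, terminating the sum). Summing: v_47(1598!) = 34 = 34.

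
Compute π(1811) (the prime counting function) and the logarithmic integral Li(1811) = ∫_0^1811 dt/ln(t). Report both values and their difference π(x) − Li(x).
π(1811) = 280;  Li(1811) ≈ 289.78;  π(x) − Li(x) ≈ -9.78.

Direct count of primes ≤ 1811 gives π(1811) = 280. Numerical evaluation of the logarithmic integral gives Li(1811) ≈ 289.78. The difference π(x) − Li(x) ≈ -9.78 is typically negative for small/moderate x (Li(x) overestimates), though Littlewood's theorem shows this sign changes infinitely often.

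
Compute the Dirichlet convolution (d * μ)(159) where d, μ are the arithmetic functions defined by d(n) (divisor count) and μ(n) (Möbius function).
(d * μ)(159) = 1

Divisors of 159: [1, 3, 53, 159]. For each d | 159:
  d = 1: d(1) · μ(159/1) = 1 · 1 = 1
  d = 3: d(3) · μ(159/3) = 2 · -1 = -2
  d = 53: d(53) · μ(159/53) = 2 · -1 = -2
  d = 159: d(159) · μ(159/159) = 4 · 1 = 4
Summing: (d * μ)(159) = 1 + -2 + -2 + 4 = 1.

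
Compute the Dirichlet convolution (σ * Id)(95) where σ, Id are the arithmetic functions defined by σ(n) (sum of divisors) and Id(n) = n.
(σ * Id)(95) = 429

Divisors of 95: [1, 5, 19, 95]. For each d | 95:
  d = 1: σ(1) · Id(95/1) = 1 · 95 = 95
  d = 5: σ(5) · Id(95/5) = 6 · 19 = 114
  d = 19: σ(19) · Id(95/19) = 20 · 5 = 100
  d = 95: σ(95) · Id(95/95) = 120 · 1 = 120
Summing: (σ * Id)(95) = 95 + 114 + 100 + 120 = 429.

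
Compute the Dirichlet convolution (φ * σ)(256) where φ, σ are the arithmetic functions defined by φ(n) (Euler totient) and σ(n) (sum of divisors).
(φ * σ)(256) = 2304

Divisors of 256: [1, 2, 4, 8, 16, 32, 64, 128, 256]. For each d | 256:
  d = 1: φ(1) · σ(256/1) = 1 · 511 = 511
  d = 2: φ(2) · σ(256/2) = 1 · 255 = 255
  d = 4: φ(4) · σ(256/4) = 2 · 127 = 254
  d = 8: φ(8) · σ(256/8) = 4 · 63 = 252
  d = 16: φ(16) · σ(256/16) = 8 · 31 = 248
  d = 32: φ(32) · σ(256/32) = 16 · 15 = 240
  d = 64: φ(64) · σ(256/64) = 32 · 7 = 224
  d = 128: φ(128) · σ(256/128) = 64 · 3 = 192
  d = 256: φ(256) · σ(256/256) = 128 · 1 = 128
Summing: (φ * σ)(256) = 511 + 255 + 254 + 252 + 248 + 240 + 224 + 192 + 128 = 2304.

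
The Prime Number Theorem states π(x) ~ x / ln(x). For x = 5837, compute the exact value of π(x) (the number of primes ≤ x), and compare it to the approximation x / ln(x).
π(5837) = 765;  x/ln(x) ≈ 673.09;  relative error ≈ 12.01%.

Directly count primes up to 5837: π(5837) = 765. The PNT approximation gives 5837/ln(5837) ≈ 5837/8.67197 ≈ 673.09. Relative error (π(x) − x/ln(x)) / π(x) ≈ 12.01%; the approximation is known to undercount slightly (Li(x) is a better estimate).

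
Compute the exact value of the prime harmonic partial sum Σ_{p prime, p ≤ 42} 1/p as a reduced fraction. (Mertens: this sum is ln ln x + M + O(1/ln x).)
Σ 1/p = 492007393304957/304250263527210

π(42) = 13, so the primes ≤ 42 are [2, 3, 5, 7, 11, 13, 17, 19, 23, 29, 31, 37, 41]. Summing 1/p over these primes: 492007393304957/304250263527210 ≈ 1.6171. Mertens estimate ln ln(42) + 0.2615 ≈ 1.5800.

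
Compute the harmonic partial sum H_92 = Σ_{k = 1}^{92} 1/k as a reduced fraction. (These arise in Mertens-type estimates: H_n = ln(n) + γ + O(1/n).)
H_92 = 3668893996878372053122809260004199377461/718766754945489455304472257065075294400

Direct summation: H_92 = 1 + 1/2 + ... + 1/92. The least common denominator is lcm(1, ..., 92) = 718766754945489455304472257065075294400; over this denominator the numerator is 718766754945489455304472257065075294400 + 359383377472744727652236128532537647200 + 239588918315163151768157419021691764800 + 179691688736372363826118064266268823600 + 143753350989097891060894451413015058880 + 119794459157581575884078709510845882400 + 102680964992212779329210322437867899200 + 89845844368186181913059032133134411800 + 79862972771721050589385806340563921600 + 71876675494548945530447225706507529440 + 65342432267771768664042932460461390400 + 59897229578790787942039354755422941200 + 55289750380422265792651712081928868800 + 51340482496106389664605161218933949600 + 47917783663032630353631483804338352960 + 44922922184093090956529516066567205900 + 42280397349734673841439544533239723200 + 39931486385860525294692903170281960800 + 37829829207657339752866960898161857600 + 35938337747274472765223612853253764720 + 34226988330737593109736774145955966400 + 32671216133885884332021466230230695200 + 31250728475890845882803141611525012800 + 29948614789395393971019677377711470600 + 28750670197819578212178890282603011776 + 27644875190211132896325856040964434400 + 26620990923907016863128602113521307200 + 25670241248053194832302580609466974800 + 24785060515361705355326629553968113600 + 23958891831516315176815741902169176480 + 23186024353080305009821685711776622400 + 22461461092046545478264758033283602950 + 21780810755923922888014310820153796800 + 21140198674867336920719772266619861600 + 20536192998442555865842064487573579840 + 19965743192930262647346451585140980400 + 19426128512040255548769520461218251200 + 18914914603828669876433480449080928800 + 18429916793474088597550570693976289600 + 17969168873637236382611806426626882360 + 17530896462085108665962737977196958400 + 17113494165368796554868387072977983200 + 16715505928964871053592378071280820800 + 16335608066942942166010733115115347600 + 15972594554344210117877161268112784320 + 15625364237945422941401570805762506400 + 15292909679691265006478133129044155200 + 14974307394697696985509838688855735300 + 14668709284601825618458617491123985600 + 14375335098909789106089445141301505888 + 14093465783244891280479848177746574400 + 13822437595105566448162928020482217200 + 13561636885763951986876835038963684800 + 13310495461953508431564301056760653600 + 13068486453554353732808586492092278080 + 12835120624026597416151290304733487400 + 12609943069219113250955653632720619200 + 12392530257680852677663314776984056800 + 12182487371957448394991055204492801600 + 11979445915758157588407870951084588240 + 11783061556483433693515938640411070400 + 11593012176540152504910842855888311200 + 11408996110245864369912258048651988800 + 11230730546023272739132379016641801475 + 11057950076084453158530342416385773760 + 10890405377961961444007155410076898400 + 10727862014111782914992123239777243200 + 10570099337433668460359886133309930800 + 10416909491963615294267713870508337600 + 10268096499221277932921032243786789920 + 10123475421767457116964397986832046400 + 9982871596465131323673225792570490200 + 9846119930760129524718798041987332800 + 9713064256020127774384760230609125600 + 9583556732606526070726296760867670592 + 9457457301914334938216740224540464400 + 9334633181110252666291847494351627200 + 9214958396737044298775285346988144800 + 9098313353740372851955345026140193600 + 8984584436818618191305903213313441180 + 8873663641302338954376200704507102400 + 8765448231042554332981368988598479200 + 8659840421029993437403280205603316800 + 8556747082684398277434193536488991600 + 8456079469946934768287908906647944640 + 8357752964482435526796189035640410400 + 8261686838453901785108876517989371200 + 8167804033471471083005366557557673800 + 8076030954443701744994070304101969600 + 7986297277172105058938580634056392160 + 7898535768631752256093101725989838400 + 7812682118972711470700785402881253200 = 3668893996878372053122809260004199377461, so H_92 = 3668893996878372053122809260004199377461/718766754945489455304472257065075294400 (already in lowest terms) ≈ 5.10443. (The PNT-adjacent estimate ln(92) + γ ≈ 5.09900 matches within O(1/n).)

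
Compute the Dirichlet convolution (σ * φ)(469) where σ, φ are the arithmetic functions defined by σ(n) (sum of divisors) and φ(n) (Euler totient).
(σ * φ)(469) = 1876

Divisors of 469: [1, 7, 67, 469]. For each d | 469:
  d = 1: σ(1) · φ(469/1) = 1 · 396 = 396
  d = 7: σ(7) · φ(469/7) = 8 · 66 = 528
  d = 67: σ(67) · φ(469/67) = 68 · 6 = 408
  d = 469: σ(469) · φ(469/469) = 544 · 1 = 544
Summing: (σ * φ)(469) = 396 + 528 + 408 + 544 = 1876.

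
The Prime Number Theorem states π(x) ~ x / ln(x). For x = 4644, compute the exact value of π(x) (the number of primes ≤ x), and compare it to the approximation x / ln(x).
π(4644) = 627;  x/ln(x) ≈ 550.02;  relative error ≈ 12.28%.

Directly count primes up to 4644: π(4644) = 627. The PNT approximation gives 4644/ln(4644) ≈ 4644/8.44333 ≈ 550.02. Relative error (π(x) − x/ln(x)) / π(x) ≈ 12.28%; the approximation is known to undercount slightly (Li(x) is a better estimate).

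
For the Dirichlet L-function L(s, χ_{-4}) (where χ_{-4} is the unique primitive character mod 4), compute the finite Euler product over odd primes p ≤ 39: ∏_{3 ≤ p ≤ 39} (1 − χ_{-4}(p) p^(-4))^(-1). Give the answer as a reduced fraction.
∏ = 36907491853859640421662745584761054387/37320078298954450639637508295357366272

The odd primes p ≤ 39 are [3, 5, 7, 11, 13, 17, 19, 23, 29, 31, 37]. For each, χ(p) = 1 if p ≡ 1 mod 4, χ(p) = −1 if p ≡ 3 mod 4. Taking (1 − χ(p)/p^4)^(-1) = p^4/(p^4 − χ(p)): (1 − (-1)/3^4)^(-1) · (1 − (1)/5^4)^(-1) · (1 − (-1)/7^4)^(-1) · (1 − (-1)/11^4)^(-1) · (1 − (1)/13^4)^(-1) · (1 − (1)/17^4)^(-1) · (1 − (-1)/19^4)^(-1) · (1 − (-1)/23^4)^(-1) · (1 − (1)/29^4)^(-1) · (1 − (-1)/31^4)^(-1) · (1 − (1)/37^4)^(-1) = 36907491853859640421662745584761054387/37320078298954450639637508295357366272.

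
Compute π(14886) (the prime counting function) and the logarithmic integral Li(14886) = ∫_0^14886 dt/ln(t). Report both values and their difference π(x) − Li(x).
π(14886) = 1743;  Li(14886) ≈ 1764.76;  π(x) − Li(x) ≈ -21.76.

Direct count of primes ≤ 14886 gives π(14886) = 1743. Numerical evaluation of the logarithmic integral gives Li(14886) ≈ 1764.76. The difference π(x) − Li(x) ≈ -21.76 is typically negative for small/moderate x (Li(x) overestimates), though Littlewood's theorem shows this sign changes infinitely often.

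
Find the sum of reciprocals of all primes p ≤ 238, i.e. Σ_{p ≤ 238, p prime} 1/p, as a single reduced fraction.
Σ 1/p = 8762990377702925264993654890050782886250854676753323401606562622367345144099360398279019780479/4445236185272185438169240794291312557432222642727183809026451438704160103479600800432029464270

π(238) = 51, so the primes ≤ 238 are [2, 3, 5, 7, 11, 13, 17, 19, 23, 29, 31, 37, 41, 43, 47, 53, 59, 61, 67, 71, 73, 79, 83, 89, 97, 101, 103, 107, 109, 113, 127, 131, 137, 139, 149, 151, 157, 163, 167, 173, 179, 181, 191, 193, 197, 199, 211, 223, 227, 229, 233]. Summing 1/p over these primes: 8762990377702925264993654890050782886250854676753323401606562622367345144099360398279019780479/4445236185272185438169240794291312557432222642727183809026451438704160103479600800432029464270 ≈ 1.9713. Mertens estimate ln ln(238) + 0.2615 ≈ 1.9612.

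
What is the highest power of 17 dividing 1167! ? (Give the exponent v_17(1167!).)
v_17(1167!) = 72

Legendre's formula: v_p(n!) = Σ_{k ≥ 1} ⌊n / p^k⌋. For p = 17, n = 1167, the terms are:
  ⌊1167/17^1⌋ = ⌊1167/17⌋ = 68
  ⌊1167/17^2⌋ = ⌊1167/289⌋ = 4
(the next term ⌊1167/17^3⌋ = 0, terminating the sum). Summing: v_17(1167!) = 68 + 4 = 72.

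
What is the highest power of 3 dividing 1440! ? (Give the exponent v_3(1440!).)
v_3(1440!) = 716

Legendre's formula: v_p(n!) = Σ_{k ≥ 1} ⌊n / p^k⌋. For p = 3, n = 1440, the terms are:
  ⌊1440/3^1⌋ = ⌊1440/3⌋ = 480
  ⌊1440/3^2⌋ = ⌊1440/9⌋ = 160
  ⌊1440/3^3⌋ = ⌊1440/27⌋ = 53
  ⌊1440/3^4⌋ = ⌊1440/81⌋ = 17
  ⌊1440/3^5⌋ = ⌊1440/243⌋ = 5
  ⌊1440/3^6⌋ = ⌊1440/729⌋ = 1
(the next term ⌊1440/3^7⌋ = 0, terminating the sum). Summing: v_3(1440!) = 480 + 160 + 53 + 17 + 5 + 1 = 716.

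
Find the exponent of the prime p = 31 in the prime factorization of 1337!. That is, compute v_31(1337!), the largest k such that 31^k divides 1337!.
v_31(1337!) = 44

Legendre's formula: v_p(n!) = Σ_{k ≥ 1} ⌊n / p^k⌋. For p = 31, n = 1337, the terms are:
  ⌊1337/31^1⌋ = ⌊1337/31⌋ = 43
  ⌊1337/31^2⌋ = ⌊1337/961⌋ = 1
(the next term ⌊1337/31^3⌋ = 0, terminating the sum). Summing: v_31(1337!) = 43 + 1 = 44.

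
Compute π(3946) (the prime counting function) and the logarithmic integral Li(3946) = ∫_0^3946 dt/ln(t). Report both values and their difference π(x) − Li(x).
π(3946) = 547;  Li(3946) ≈ 558.85;  π(x) − Li(x) ≈ -11.85.

Direct count of primes ≤ 3946 gives π(3946) = 547. Numerical evaluation of the logarithmic integral gives Li(3946) ≈ 558.85. The difference π(x) − Li(x) ≈ -11.85 is typically negative for small/moderate x (Li(x) overestimates), though Littlewood's theorem shows this sign changes infinitely often.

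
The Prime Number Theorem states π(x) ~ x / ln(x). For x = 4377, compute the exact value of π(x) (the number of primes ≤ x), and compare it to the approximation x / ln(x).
π(4377) = 597;  x/ln(x) ≈ 522.06;  relative error ≈ 12.55%.

Directly count primes up to 4377: π(4377) = 597. The PNT approximation gives 4377/ln(4377) ≈ 4377/8.38412 ≈ 522.06. Relative error (π(x) − x/ln(x)) / π(x) ≈ 12.55%; the approximation is known to undercount slightly (Li(x) is a better estimate).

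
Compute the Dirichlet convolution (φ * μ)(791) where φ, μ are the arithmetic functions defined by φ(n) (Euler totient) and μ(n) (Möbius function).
(φ * μ)(791) = 555

Divisors of 791: [1, 7, 113, 791]. For each d | 791:
  d = 1: φ(1) · μ(791/1) = 1 · 1 = 1
  d = 7: φ(7) · μ(791/7) = 6 · -1 = -6
  d = 113: φ(113) · μ(791/113) = 112 · -1 = -112
  d = 791: φ(791) · μ(791/791) = 672 · 1 = 672
Summing: (φ * μ)(791) = 1 + -6 + -112 + 672 = 555.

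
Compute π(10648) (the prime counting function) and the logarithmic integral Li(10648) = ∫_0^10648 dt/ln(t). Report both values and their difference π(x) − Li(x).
π(10648) = 1298;  Li(10648) ≈ 1316.25;  π(x) − Li(x) ≈ -18.25.

Direct count of primes ≤ 10648 gives π(10648) = 1298. Numerical evaluation of the logarithmic integral gives Li(10648) ≈ 1316.25. The difference π(x) − Li(x) ≈ -18.25 is typically negative for small/moderate x (Li(x) overestimates), though Littlewood's theorem shows this sign changes infinitely often.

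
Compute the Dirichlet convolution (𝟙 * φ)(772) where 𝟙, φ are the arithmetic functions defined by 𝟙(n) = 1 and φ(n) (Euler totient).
(𝟙 * φ)(772) = 772

Divisors of 772: [1, 2, 4, 193, 386, 772]. For each d | 772:
  d = 1: 𝟙(1) · φ(772/1) = 1 · 384 = 384
  d = 2: 𝟙(2) · φ(772/2) = 1 · 192 = 192
  d = 4: 𝟙(4) · φ(772/4) = 1 · 192 = 192
  d = 193: 𝟙(193) · φ(772/193) = 1 · 2 = 2
  d = 386: 𝟙(386) · φ(772/386) = 1 · 1 = 1
  d = 772: 𝟙(772) · φ(772/772) = 1 · 1 = 1
Summing: (𝟙 * φ)(772) = 384 + 192 + 192 + 2 + 1 + 1 = 772.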